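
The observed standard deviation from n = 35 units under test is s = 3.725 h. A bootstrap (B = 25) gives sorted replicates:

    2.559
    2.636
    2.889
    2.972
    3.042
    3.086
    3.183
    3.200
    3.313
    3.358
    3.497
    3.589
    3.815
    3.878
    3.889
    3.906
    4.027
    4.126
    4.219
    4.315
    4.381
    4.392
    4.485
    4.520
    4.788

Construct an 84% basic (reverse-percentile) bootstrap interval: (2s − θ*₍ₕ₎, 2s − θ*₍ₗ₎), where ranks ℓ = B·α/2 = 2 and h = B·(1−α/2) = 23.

Percentile endpoints at ranks 2 and 23: θ*₍2₎ = 2.636, θ*₍23₎ = 4.485.
Basic interval reflects these around s:
  lower = 2 × 3.725 − 4.485 = 2.965
  upper = 2 × 3.725 − 2.636 = 4.814

(2.965, 4.814)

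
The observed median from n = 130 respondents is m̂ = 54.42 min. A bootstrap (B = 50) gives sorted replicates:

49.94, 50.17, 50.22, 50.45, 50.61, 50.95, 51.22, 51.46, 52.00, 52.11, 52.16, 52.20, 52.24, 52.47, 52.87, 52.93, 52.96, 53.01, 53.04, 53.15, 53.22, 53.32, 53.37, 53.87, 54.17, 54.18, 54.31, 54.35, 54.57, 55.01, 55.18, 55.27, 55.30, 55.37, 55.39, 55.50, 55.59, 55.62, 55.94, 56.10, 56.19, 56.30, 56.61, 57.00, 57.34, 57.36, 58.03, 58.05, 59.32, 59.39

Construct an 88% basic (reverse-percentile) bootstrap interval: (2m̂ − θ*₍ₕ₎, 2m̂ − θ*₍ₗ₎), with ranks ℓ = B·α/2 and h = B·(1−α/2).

(50.81, 58.62)

Percentile endpoints at ranks 3 and 47: θ*₍3₎ = 50.22, θ*₍47₎ = 58.03.
Basic interval reflects these around m̂:
  lower = 2 × 54.42 − 58.03 = 50.81
  upper = 2 × 54.42 − 50.22 = 58.62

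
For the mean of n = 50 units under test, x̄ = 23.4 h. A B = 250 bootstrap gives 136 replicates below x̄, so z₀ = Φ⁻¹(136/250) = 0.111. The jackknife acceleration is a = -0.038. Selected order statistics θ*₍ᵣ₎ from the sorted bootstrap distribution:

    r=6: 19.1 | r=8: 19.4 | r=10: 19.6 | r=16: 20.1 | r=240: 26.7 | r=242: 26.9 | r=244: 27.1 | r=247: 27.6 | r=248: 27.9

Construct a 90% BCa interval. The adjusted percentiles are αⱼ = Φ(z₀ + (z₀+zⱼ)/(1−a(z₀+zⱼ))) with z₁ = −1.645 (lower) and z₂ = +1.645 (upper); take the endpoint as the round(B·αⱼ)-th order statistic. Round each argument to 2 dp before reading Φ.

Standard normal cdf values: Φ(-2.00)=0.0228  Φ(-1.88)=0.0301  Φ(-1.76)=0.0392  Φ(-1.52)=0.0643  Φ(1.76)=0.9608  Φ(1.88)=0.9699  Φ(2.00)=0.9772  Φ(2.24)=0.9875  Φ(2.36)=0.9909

(20.1, 26.7)

Lower: z₀ + z₁ = 0.111 + (-1.645) = -1.534; 1 − a(z₀+z₁) = 1 − (-0.038)(-1.534) = 0.9417; argument = 0.111 + (-1.534)/0.9417 = -1.5180 → -1.52.
α₁ = Φ(-1.52) = 0.0643; rank = round(250 × 0.0643) = 16; θ*₍16₎ = 20.1.
Upper: z₀ + z₂ = 1.756; 1 − a(z₀+z₂) = 1.0667; argument = 1.7572 → 1.76; α₂ = 0.9608; rank = 240; θ*₍240₎ = 26.7.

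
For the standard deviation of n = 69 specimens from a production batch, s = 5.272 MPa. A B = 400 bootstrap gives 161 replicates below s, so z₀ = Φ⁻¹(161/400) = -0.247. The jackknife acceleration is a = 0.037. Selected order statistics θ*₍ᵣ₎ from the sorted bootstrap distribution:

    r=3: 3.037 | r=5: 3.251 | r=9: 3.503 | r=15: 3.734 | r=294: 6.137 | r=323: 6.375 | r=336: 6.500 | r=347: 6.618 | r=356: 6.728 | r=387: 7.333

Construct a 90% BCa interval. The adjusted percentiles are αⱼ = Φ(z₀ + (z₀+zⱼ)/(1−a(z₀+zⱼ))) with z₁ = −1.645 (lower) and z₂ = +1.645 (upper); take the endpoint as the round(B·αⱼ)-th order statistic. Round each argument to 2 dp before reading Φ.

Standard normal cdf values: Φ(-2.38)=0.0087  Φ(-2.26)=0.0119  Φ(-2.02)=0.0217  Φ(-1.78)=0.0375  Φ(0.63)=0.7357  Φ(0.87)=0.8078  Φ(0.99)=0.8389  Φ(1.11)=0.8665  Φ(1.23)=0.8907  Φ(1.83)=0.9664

Lower: z₀ + z₁ = -0.247 + (-1.645) = -1.892; 1 − a(z₀+z₁) = 1 − (0.037)(-1.892) = 1.0700; argument = -0.247 + (-1.892)/1.0700 = -2.0152 → -2.02.
α₁ = Φ(-2.02) = 0.0217; rank = round(400 × 0.0217) = 9; θ*₍9₎ = 3.503.
Upper: z₀ + z₂ = 1.398; 1 − a(z₀+z₂) = 0.9483; argument = 1.2273 → 1.23; α₂ = 0.8907; rank = 356; θ*₍356₎ = 6.728.

(3.503, 6.728)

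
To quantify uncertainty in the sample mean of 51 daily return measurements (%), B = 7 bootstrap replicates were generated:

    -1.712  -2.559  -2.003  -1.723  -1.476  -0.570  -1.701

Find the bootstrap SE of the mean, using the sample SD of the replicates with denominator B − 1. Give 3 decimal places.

Bootstrap SE is the standard deviation of the 7 replicate means.
Mean of replicates: ((-1.712) + (-2.559) + (-2.003) + (-1.723) + (-1.476) + (-0.570) + (-1.701)) / 7 = -11.7440 / 7 = -1.6777
Sum of squared deviations: (−0.0343)² + (−0.8813)² + (−0.3253)² + (−0.0453)² + (+0.2017)² + (+1.1077)² + (−0.0233)² = 2.1540
Variance = 2.1540 / 6 = 0.3590
SE* = √0.3590

SE* = 0.599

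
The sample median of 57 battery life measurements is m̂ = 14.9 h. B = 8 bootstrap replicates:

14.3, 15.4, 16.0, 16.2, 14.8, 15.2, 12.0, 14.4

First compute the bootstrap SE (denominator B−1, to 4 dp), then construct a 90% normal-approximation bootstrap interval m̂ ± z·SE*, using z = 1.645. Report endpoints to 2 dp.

Mean of replicates = 14.7875; sum of squared deviations = 12.1687; SE* = √(12.1687/7) = 1.3185
Margin = 1.645 × 1.3185 = 2.169
Interval: 14.9 ± 2.169

(12.73, 17.07)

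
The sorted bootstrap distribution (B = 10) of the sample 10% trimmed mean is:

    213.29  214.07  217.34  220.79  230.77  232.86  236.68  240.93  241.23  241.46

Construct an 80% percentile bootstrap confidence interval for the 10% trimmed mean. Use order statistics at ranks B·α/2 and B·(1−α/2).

(213.29, 241.23)

α = 0.20; lower rank = 10 × 0.100 = 1; upper rank = 10 × 0.900 = 9.
The 1st smallest replicate is 213.29; the 9th is 241.23.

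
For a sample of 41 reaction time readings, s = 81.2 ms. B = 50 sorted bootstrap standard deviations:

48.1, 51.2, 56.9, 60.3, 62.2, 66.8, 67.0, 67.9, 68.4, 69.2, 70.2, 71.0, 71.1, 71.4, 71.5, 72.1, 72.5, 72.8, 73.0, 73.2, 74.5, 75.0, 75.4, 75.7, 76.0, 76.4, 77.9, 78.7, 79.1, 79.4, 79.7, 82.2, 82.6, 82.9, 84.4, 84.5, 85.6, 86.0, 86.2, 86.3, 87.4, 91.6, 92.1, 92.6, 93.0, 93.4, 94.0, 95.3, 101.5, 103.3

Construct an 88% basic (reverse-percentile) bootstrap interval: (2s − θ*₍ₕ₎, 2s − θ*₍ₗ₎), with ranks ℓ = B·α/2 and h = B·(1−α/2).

Percentile endpoints at ranks 3 and 47: θ*₍3₎ = 56.9, θ*₍47₎ = 94.0.
Basic interval reflects these around s:
  lower = 2 × 81.2 − 94.0 = 68.4
  upper = 2 × 81.2 − 56.9 = 105.5

(68.4, 105.5)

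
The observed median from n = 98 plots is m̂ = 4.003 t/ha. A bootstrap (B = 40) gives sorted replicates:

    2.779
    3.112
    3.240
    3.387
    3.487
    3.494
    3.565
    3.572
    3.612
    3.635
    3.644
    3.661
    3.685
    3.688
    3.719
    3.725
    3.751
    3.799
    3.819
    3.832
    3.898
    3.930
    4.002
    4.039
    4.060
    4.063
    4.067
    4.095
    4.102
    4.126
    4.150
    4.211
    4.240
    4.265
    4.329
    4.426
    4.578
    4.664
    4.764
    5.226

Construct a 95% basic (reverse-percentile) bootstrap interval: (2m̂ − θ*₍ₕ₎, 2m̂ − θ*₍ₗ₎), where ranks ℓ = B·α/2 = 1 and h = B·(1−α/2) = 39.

(3.242, 5.227)

Percentile endpoints at ranks 1 and 39: θ*₍1₎ = 2.779, θ*₍39₎ = 4.764.
Basic interval reflects these around m̂:
  lower = 2 × 4.003 − 4.764 = 3.242
  upper = 2 × 4.003 − 2.779 = 5.227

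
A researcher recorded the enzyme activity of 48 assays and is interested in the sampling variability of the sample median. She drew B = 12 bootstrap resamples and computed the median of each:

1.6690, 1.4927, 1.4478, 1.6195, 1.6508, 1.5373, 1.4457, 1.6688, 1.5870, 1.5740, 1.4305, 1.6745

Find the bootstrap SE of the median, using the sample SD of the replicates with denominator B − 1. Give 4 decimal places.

Bootstrap SE is the standard deviation of the 12 replicate medians.
Mean of replicates: (1.6690 + 1.4927 + 1.4478 + 1.6195 + 1.6508 + 1.5373 + 1.4457 + 1.6688 + 1.5870 + 1.5740 + 1.4305 + 1.6745) / 12 = 18.797600 / 12 = 1.566467
Sum of squared deviations: (+0.102533)² + (−0.073767)² + (−0.118667)² + (+0.053033)² + (+0.084333)² + (−0.029167)² + (−0.120767)² + (+0.102333)² + (+0.020533)² + (+0.007533)² + (−0.135967)² + (+0.108033)² = 0.096505
Variance = 0.096505 / 11 = 0.008773
SE* = √0.008773

SE* = 0.0937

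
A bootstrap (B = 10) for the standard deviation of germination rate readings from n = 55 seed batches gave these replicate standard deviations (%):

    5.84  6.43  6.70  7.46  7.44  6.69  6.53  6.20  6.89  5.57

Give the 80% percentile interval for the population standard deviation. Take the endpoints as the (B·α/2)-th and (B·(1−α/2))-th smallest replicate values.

Sorted replicates: 5.57, 5.84, 6.20, 6.43, 6.53, 6.69, 6.70, 6.89, 7.44, 7.46
α = 0.20; lower rank = 10 × 0.100 = 1; upper rank = 10 × 0.900 = 9.
The 1st smallest replicate is 5.57; the 9th is 7.44.

(5.57, 7.44)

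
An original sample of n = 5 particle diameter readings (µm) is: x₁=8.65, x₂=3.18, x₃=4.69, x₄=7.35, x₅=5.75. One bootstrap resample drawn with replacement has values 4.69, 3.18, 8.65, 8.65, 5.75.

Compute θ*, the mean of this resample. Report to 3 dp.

Mean = (4.69 + 3.18 + 8.65 + 8.65 + 5.75) / 5 = 30.920 / 5 = 6.184

θ* = 6.184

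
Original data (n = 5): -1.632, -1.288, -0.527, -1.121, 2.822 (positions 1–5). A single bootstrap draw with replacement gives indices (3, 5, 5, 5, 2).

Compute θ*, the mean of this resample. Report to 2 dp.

Resample values: -0.527, 2.822, 2.822, 2.822, -1.288.
Mean = ((-0.527) + 2.822 + 2.822 + 2.822 + (-1.288)) / 5 = 6.6510 / 5 = 1.33

θ* = 1.33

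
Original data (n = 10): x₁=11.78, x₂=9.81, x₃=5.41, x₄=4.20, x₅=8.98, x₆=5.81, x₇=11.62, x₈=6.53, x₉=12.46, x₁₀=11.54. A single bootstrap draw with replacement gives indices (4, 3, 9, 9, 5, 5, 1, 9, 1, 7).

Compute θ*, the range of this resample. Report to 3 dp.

Resample values: 4.20, 5.41, 12.46, 12.46, 8.98, 8.98, 11.78, 12.46, 11.78, 11.62.
Range = 12.46 − 4.20 = 8.260

θ* = 8.260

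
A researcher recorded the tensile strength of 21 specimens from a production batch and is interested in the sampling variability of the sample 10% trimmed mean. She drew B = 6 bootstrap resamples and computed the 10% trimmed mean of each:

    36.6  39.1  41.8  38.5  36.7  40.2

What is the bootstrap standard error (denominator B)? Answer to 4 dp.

SE* = 1.8434

Bootstrap SE is the standard deviation of the 6 replicate 10% trimmed means.
Mean of replicates: (36.6 + 39.1 + 41.8 + 38.5 + 36.7 + 40.2) / 6 = 232.90000 / 6 = 38.81667
Sum of squared deviations: (−2.21667)² + (+0.28333)² + (+2.98333)² + (−0.31667)² + (−2.11667)² + (+1.38333)² = 20.38833
Variance = 20.38833 / 6 = 3.39806
SE* = √3.39806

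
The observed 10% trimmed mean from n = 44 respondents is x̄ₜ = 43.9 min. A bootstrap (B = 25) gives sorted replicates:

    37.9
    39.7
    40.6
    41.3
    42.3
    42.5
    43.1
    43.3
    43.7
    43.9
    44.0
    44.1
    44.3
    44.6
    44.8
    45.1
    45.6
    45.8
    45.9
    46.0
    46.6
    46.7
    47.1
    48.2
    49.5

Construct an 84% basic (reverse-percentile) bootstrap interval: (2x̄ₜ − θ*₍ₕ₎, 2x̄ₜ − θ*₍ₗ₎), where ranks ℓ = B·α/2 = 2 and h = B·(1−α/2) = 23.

Percentile endpoints at ranks 2 and 23: θ*₍2₎ = 39.7, θ*₍23₎ = 47.1.
Basic interval reflects these around x̄ₜ:
  lower = 2 × 43.9 − 47.1 = 40.7
  upper = 2 × 43.9 − 39.7 = 48.1

(40.7, 48.1)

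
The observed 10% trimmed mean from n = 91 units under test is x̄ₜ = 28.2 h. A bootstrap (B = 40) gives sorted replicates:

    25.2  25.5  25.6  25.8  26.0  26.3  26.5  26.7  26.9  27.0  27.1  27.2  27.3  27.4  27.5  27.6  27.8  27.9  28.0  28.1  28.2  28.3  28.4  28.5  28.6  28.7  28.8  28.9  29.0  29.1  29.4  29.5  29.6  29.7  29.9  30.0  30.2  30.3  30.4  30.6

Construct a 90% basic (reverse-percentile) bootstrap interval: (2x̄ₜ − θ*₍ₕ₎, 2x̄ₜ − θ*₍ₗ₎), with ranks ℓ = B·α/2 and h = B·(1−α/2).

(26.1, 30.9)

Percentile endpoints at ranks 2 and 38: θ*₍2₎ = 25.5, θ*₍38₎ = 30.3.
Basic interval reflects these around x̄ₜ:
  lower = 2 × 28.2 − 30.3 = 26.1
  upper = 2 × 28.2 − 25.5 = 30.9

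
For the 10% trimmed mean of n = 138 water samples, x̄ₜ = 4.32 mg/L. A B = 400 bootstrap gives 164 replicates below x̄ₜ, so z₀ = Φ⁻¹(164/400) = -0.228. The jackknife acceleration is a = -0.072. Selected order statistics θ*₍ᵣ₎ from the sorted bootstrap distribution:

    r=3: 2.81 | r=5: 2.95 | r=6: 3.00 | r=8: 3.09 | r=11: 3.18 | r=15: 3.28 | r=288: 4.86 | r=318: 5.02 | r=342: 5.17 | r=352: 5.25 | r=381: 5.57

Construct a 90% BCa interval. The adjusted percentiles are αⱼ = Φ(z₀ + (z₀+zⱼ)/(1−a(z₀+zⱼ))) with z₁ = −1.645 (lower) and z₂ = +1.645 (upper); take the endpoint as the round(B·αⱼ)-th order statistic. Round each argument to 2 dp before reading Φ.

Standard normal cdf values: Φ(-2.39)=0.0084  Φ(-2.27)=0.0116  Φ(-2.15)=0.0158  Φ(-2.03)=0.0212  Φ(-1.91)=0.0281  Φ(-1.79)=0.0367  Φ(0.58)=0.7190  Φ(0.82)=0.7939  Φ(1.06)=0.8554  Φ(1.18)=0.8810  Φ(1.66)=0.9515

Lower: z₀ + z₁ = -0.228 + (-1.645) = -1.873; 1 − a(z₀+z₁) = 1 − (-0.072)(-1.873) = 0.8651; argument = -0.228 + (-1.873)/0.8651 = -2.3930 → -2.39.
α₁ = Φ(-2.39) = 0.0084; rank = round(400 × 0.0084) = 3; θ*₍3₎ = 2.81.
Upper: z₀ + z₂ = 1.417; 1 − a(z₀+z₂) = 1.1020; argument = 1.0578 → 1.06; α₂ = 0.8554; rank = 342; θ*₍342₎ = 5.17.

(2.81, 5.17)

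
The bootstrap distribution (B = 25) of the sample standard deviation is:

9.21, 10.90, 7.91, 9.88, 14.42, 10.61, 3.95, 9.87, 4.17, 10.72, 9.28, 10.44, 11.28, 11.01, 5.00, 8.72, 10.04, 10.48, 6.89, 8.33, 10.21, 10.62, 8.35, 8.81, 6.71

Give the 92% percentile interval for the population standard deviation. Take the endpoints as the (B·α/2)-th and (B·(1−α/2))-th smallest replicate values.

Sorted replicates: 3.95, 4.17, 5.00, 6.71, 6.89, 7.91, 8.33, 8.35, 8.72, 8.81, 9.21, 9.28, 9.87, 9.88, 10.04, 10.21, 10.44, 10.48, 10.61, 10.62, 10.72, 10.90, 11.01, 11.28, 14.42
α = 0.08; lower rank = 25 × 0.040 = 1; upper rank = 25 × 0.960 = 24.
The 1st smallest replicate is 3.95; the 24th is 11.28.

(3.95, 11.28)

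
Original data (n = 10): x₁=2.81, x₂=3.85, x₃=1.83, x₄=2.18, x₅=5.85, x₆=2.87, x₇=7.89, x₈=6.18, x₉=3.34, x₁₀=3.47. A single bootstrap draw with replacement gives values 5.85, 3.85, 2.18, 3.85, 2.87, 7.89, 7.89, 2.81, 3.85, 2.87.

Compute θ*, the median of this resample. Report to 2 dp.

Sorted: 2.18, 2.81, 2.87, 2.87, 3.85, 3.85, 3.85, 5.85, 7.89, 7.89
Median = average of the two middle values = 3.85

θ* = 3.85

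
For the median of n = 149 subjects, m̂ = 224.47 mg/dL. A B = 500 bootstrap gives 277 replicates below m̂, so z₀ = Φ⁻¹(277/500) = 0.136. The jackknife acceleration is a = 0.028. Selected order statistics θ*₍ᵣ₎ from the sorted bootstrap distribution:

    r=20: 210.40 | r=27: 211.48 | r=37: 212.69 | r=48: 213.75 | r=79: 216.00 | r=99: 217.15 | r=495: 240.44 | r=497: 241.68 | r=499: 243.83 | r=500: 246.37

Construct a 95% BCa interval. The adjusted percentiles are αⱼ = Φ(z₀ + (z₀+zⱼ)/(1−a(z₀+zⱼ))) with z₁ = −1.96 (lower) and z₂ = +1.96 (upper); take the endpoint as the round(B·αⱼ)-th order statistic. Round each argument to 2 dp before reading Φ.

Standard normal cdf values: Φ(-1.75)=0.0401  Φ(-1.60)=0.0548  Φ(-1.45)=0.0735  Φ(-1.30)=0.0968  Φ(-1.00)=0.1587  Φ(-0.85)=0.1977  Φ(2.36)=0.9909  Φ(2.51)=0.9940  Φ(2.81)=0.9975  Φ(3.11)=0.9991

Lower: z₀ + z₁ = 0.136 + (-1.960) = -1.824; 1 − a(z₀+z₁) = 1 − (0.028)(-1.824) = 1.0511; argument = 0.136 + (-1.824)/1.0511 = -1.5994 → -1.60.
α₁ = Φ(-1.60) = 0.0548; rank = round(500 × 0.0548) = 27; θ*₍27₎ = 211.48.
Upper: z₀ + z₂ = 2.096; 1 − a(z₀+z₂) = 0.9413; argument = 2.3627 → 2.36; α₂ = 0.9909; rank = 495; θ*₍495₎ = 240.44.

(211.48, 240.44)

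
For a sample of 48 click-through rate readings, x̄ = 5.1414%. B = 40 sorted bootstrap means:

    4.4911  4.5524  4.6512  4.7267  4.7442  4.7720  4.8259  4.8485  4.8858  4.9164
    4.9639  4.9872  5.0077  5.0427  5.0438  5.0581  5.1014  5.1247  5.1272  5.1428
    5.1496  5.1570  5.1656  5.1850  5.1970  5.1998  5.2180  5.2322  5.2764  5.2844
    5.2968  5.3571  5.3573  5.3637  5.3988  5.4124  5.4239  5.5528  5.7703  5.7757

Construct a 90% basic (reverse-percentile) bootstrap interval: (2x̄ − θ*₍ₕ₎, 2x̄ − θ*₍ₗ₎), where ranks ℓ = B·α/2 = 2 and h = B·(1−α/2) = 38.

(4.7300, 5.7304)

Percentile endpoints at ranks 2 and 38: θ*₍2₎ = 4.5524, θ*₍38₎ = 5.5528.
Basic interval reflects these around x̄:
  lower = 2 × 5.1414 − 5.5528 = 4.7300
  upper = 2 × 5.1414 − 4.5524 = 5.7304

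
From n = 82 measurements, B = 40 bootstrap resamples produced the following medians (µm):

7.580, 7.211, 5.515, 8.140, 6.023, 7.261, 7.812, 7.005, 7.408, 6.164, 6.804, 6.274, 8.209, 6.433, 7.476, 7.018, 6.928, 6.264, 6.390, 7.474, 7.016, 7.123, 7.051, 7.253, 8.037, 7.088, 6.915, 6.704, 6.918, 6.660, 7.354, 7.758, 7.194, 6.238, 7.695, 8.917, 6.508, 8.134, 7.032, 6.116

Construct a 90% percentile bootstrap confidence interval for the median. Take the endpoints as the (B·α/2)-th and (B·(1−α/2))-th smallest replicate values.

(6.023, 8.140)

Sorted replicates: 5.515, 6.023, 6.116, 6.164, 6.238, 6.264, 6.274, 6.390, 6.433, 6.508, 6.660, 6.704, 6.804, 6.915, 6.918, 6.928, 7.005, 7.016, 7.018, 7.032, 7.051, 7.088, 7.123, 7.194, 7.211, 7.253, 7.261, 7.354, 7.408, 7.474, 7.476, 7.580, 7.695, 7.758, 7.812, 8.037, 8.134, 8.140, 8.209, 8.917
α = 0.10; lower rank = 40 × 0.050 = 2; upper rank = 40 × 0.950 = 38.
The 2nd smallest replicate is 6.023; the 38th is 8.140.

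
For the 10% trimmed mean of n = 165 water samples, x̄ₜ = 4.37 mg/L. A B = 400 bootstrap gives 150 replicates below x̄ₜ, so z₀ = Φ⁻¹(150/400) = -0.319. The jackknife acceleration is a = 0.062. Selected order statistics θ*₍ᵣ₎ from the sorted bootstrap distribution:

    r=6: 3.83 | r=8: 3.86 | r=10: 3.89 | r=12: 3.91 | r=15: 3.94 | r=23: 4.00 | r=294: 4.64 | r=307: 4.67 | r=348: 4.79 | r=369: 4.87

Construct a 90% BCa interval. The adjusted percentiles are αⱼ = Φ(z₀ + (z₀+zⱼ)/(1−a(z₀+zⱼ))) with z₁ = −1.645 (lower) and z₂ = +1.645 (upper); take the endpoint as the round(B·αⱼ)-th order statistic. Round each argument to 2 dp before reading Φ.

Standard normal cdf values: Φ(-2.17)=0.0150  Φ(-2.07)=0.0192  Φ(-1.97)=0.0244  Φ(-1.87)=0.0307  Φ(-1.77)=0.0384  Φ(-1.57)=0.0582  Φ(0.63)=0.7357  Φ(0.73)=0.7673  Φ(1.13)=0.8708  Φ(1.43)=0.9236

(3.86, 4.79)

Lower: z₀ + z₁ = -0.319 + (-1.645) = -1.964; 1 − a(z₀+z₁) = 1 − (0.062)(-1.964) = 1.1218; argument = -0.319 + (-1.964)/1.1218 = -2.0698 → -2.07.
α₁ = Φ(-2.07) = 0.0192; rank = round(400 × 0.0192) = 8; θ*₍8₎ = 3.86.
Upper: z₀ + z₂ = 1.326; 1 − a(z₀+z₂) = 0.9178; argument = 1.1258 → 1.13; α₂ = 0.8708; rank = 348; θ*₍348₎ = 4.79.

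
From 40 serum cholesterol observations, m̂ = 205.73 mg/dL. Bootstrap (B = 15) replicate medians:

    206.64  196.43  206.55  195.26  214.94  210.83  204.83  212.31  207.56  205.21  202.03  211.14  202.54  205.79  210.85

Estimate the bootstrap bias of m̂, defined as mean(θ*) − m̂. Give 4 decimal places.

bias = +0.4640

mean(θ*) = (206.64 + 196.43 + 206.55 + 195.26 + 214.94 + 210.83 + 204.83 + 212.31 + 207.56 + 205.21 + 202.03 + 211.14 + 202.54 + 205.79 + 210.85) / 15 = 206.19400
bias = 206.19400 − 205.73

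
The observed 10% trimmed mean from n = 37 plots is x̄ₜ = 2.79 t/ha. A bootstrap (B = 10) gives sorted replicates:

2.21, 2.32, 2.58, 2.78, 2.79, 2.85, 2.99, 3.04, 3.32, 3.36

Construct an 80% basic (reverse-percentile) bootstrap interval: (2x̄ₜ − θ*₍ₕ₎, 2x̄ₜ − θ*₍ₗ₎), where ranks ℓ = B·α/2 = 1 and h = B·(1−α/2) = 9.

Percentile endpoints at ranks 1 and 9: θ*₍1₎ = 2.21, θ*₍9₎ = 3.32.
Basic interval reflects these around x̄ₜ:
  lower = 2 × 2.79 − 3.32 = 2.26
  upper = 2 × 2.79 − 2.21 = 3.37

(2.26, 3.37)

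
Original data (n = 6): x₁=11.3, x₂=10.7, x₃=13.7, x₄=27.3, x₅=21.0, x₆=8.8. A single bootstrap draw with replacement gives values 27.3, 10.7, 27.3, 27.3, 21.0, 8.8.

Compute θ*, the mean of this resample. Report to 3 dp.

θ* = 20.400

Mean = (27.3 + 10.7 + 27.3 + 27.3 + 21.0 + 8.8) / 6 = 122.40 / 6 = 20.400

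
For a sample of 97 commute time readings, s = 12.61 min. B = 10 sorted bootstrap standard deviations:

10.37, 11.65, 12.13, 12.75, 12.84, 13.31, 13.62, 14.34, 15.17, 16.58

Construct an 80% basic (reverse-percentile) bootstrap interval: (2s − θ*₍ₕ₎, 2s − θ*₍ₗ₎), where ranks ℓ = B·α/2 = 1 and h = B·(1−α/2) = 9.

(10.05, 14.85)

Percentile endpoints at ranks 1 and 9: θ*₍1₎ = 10.37, θ*₍9₎ = 15.17.
Basic interval reflects these around s:
  lower = 2 × 12.61 − 15.17 = 10.05
  upper = 2 × 12.61 − 10.37 = 14.85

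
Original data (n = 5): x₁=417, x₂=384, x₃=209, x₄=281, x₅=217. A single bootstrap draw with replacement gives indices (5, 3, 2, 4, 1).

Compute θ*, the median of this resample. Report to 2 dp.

θ* = 281.00

Resample values: 217, 209, 384, 281, 417.
Sorted: 209, 217, 281, 384, 417
Median = middle value = 281.00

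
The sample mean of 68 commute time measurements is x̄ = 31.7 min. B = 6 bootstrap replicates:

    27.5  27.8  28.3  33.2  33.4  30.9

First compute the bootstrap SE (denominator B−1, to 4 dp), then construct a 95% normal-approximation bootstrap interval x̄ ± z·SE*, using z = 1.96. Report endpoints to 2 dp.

Mean of replicates = 30.1833; sum of squared deviations = 36.3883; SE* = √(36.3883/5) = 2.6977
Margin = 1.96 × 2.6977 = 5.287
Interval: 31.7 ± 5.287

(26.41, 36.99)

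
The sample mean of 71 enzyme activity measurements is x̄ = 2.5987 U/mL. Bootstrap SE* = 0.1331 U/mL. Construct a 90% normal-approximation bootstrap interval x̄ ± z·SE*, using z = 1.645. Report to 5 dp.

(2.37975, 2.81765)

Margin = 1.645 × 0.1331 = 0.218949
Interval: 2.5987 ± 0.218949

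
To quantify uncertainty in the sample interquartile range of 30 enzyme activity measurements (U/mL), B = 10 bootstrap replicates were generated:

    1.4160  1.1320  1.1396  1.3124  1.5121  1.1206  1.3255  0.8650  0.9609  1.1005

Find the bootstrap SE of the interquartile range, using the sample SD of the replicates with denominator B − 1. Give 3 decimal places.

SE* = 0.201

Bootstrap SE is the standard deviation of the 10 replicate interquartile ranges.
Mean of replicates: (1.4160 + 1.1320 + 1.1396 + 1.3124 + 1.5121 + 1.1206 + 1.3255 + 0.8650 + 0.9609 + 1.1005) / 10 = 11.88460 / 10 = 1.18846
Sum of squared deviations: (+0.22754)² + (−0.05646)² + (−0.04886)² + (+0.12394)² + (+0.32364)² + (−0.06786)² + (+0.13704)² + (−0.32346)² + (−0.22756)² + (−0.08796)² = 0.36499
Variance = 0.36499 / 9 = 0.04055
SE* = √0.04055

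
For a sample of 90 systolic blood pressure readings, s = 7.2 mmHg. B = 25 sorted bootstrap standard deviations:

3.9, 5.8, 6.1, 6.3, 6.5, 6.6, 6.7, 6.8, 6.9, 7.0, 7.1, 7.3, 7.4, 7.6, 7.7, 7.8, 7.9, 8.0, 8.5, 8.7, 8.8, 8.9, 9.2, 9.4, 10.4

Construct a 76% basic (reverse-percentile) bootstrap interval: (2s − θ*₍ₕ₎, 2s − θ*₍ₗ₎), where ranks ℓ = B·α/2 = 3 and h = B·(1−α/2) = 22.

Percentile endpoints at ranks 3 and 22: θ*₍3₎ = 6.1, θ*₍22₎ = 8.9.
Basic interval reflects these around s:
  lower = 2 × 7.2 − 8.9 = 5.5
  upper = 2 × 7.2 − 6.1 = 8.3

(5.5, 8.3)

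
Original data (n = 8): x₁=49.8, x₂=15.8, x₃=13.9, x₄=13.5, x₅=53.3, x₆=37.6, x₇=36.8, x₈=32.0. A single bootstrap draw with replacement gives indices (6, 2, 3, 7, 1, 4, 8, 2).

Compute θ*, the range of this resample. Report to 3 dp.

θ* = 36.300

Resample values: 37.6, 15.8, 13.9, 36.8, 49.8, 13.5, 32.0, 15.8.
Range = 49.8 − 13.5 = 36.300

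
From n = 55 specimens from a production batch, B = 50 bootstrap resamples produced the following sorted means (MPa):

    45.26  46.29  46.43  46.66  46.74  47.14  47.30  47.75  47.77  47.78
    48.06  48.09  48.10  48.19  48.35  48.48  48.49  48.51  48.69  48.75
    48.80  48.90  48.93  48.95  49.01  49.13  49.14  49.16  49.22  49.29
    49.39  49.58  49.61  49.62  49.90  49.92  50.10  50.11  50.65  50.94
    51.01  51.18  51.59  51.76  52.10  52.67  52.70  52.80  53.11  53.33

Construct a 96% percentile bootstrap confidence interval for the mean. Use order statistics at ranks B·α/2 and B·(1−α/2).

(45.26, 53.11)

α = 0.04; lower rank = 50 × 0.020 = 1; upper rank = 50 × 0.980 = 49.
The 1st smallest replicate is 45.26; the 49th is 53.11.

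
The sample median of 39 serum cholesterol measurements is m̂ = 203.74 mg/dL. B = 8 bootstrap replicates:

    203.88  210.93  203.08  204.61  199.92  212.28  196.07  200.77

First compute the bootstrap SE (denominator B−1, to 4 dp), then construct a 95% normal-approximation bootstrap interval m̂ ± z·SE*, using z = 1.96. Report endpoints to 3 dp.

(193.062, 214.418)

Mean of replicates = 203.9425; sum of squared deviations = 207.7540; SE* = √(207.7540/7) = 5.4479
Margin = 1.96 × 5.4479 = 10.6779
Interval: 203.74 ± 10.6779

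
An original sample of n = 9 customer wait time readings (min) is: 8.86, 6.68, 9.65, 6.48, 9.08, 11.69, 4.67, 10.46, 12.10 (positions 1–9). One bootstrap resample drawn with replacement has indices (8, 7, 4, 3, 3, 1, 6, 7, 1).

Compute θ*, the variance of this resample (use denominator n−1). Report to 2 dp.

θ* = 6.26

Resample values: 10.46, 4.67, 6.48, 9.65, 9.65, 8.86, 11.69, 4.67, 8.86.
Mean = 8.3322; sum of squared deviations = 50.0868
s² = 50.0868 / 8 = 6.2608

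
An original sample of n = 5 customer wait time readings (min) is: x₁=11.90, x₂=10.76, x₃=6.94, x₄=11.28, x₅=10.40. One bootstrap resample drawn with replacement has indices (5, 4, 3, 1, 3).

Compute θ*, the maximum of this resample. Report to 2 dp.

Resample values: 10.40, 11.28, 6.94, 11.90, 6.94.
Maximum = 11.90

θ* = 11.90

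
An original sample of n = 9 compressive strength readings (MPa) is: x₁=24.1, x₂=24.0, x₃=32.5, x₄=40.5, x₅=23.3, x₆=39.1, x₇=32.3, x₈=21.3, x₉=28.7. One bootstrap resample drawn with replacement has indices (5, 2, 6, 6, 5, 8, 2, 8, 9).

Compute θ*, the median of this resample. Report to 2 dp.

θ* = 24.00

Resample values: 23.3, 24.0, 39.1, 39.1, 23.3, 21.3, 24.0, 21.3, 28.7.
Sorted: 21.3, 21.3, 23.3, 23.3, 24.0, 24.0, 28.7, 39.1, 39.1
Median = middle value = 24.00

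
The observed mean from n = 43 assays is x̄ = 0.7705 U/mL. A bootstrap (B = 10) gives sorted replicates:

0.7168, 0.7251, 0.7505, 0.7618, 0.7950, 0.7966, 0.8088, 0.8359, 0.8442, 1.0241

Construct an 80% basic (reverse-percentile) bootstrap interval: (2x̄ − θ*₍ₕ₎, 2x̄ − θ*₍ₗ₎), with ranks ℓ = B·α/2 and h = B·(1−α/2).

(0.6968, 0.8242)

Percentile endpoints at ranks 1 and 9: θ*₍1₎ = 0.7168, θ*₍9₎ = 0.8442.
Basic interval reflects these around x̄:
  lower = 2 × 0.7705 − 0.8442 = 0.6968
  upper = 2 × 0.7705 − 0.7168 = 0.8242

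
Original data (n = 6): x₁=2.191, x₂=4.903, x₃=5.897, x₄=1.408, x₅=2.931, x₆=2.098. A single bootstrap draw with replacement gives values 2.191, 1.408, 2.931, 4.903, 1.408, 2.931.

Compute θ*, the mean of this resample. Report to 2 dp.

Mean = (2.191 + 1.408 + 2.931 + 4.903 + 1.408 + 2.931) / 6 = 15.7720 / 6 = 2.63

θ* = 2.63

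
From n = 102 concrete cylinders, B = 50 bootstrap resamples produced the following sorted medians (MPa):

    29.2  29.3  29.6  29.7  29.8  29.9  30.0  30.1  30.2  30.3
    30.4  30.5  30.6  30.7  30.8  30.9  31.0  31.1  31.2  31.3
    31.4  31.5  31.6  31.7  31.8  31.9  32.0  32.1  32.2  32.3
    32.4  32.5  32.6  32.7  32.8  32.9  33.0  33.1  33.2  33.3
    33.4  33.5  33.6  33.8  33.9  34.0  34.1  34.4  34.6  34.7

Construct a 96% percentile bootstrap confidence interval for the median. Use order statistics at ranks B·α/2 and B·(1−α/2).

α = 0.04; lower rank = 50 × 0.020 = 1; upper rank = 50 × 0.980 = 49.
The 1st smallest replicate is 29.2; the 49th is 34.6.

(29.2, 34.6)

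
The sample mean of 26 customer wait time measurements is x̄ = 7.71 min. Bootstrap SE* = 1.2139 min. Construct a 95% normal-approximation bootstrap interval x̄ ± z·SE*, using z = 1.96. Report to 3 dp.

(5.331, 10.089)

Margin = 1.96 × 1.2139 = 2.3792
Interval: 7.71 ± 2.3792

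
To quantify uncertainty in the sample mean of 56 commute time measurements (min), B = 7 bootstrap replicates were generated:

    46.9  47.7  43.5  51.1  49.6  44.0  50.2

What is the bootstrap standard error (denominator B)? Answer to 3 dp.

SE* = 2.759

Bootstrap SE is the standard deviation of the 7 replicate means.
Mean of replicates: (46.9 + 47.7 + 43.5 + 51.1 + 49.6 + 44.0 + 50.2) / 7 = 333.0000 / 7 = 47.5714
Sum of squared deviations: (−0.6714)² + (+0.1286)² + (−4.0714)² + (+3.5286)² + (+2.0286)² + (−3.5714)² + (+2.6286)² = 53.2743
Variance = 53.2743 / 7 = 7.6106
SE* = √7.6106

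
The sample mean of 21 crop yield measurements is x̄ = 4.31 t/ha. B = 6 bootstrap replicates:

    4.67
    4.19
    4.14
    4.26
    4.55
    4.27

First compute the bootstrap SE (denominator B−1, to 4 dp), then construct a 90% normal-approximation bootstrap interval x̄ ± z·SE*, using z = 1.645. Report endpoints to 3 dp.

Mean of replicates = 4.3467; sum of squared deviations = 0.2265; SE* = √(0.2265/5) = 0.2129
Margin = 1.645 × 0.2129 = 0.3502
Interval: 4.31 ± 0.3502

(3.960, 4.660)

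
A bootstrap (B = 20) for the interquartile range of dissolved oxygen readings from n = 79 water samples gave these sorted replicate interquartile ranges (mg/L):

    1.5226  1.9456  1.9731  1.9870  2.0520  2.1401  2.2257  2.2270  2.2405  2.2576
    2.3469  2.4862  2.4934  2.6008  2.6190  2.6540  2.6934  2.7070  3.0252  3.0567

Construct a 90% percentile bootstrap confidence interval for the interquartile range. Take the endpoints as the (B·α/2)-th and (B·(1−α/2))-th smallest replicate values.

(1.5226, 3.0252)

α = 0.10; lower rank = 20 × 0.050 = 1; upper rank = 20 × 0.950 = 19.
The 1st smallest replicate is 1.5226; the 19th is 3.0252.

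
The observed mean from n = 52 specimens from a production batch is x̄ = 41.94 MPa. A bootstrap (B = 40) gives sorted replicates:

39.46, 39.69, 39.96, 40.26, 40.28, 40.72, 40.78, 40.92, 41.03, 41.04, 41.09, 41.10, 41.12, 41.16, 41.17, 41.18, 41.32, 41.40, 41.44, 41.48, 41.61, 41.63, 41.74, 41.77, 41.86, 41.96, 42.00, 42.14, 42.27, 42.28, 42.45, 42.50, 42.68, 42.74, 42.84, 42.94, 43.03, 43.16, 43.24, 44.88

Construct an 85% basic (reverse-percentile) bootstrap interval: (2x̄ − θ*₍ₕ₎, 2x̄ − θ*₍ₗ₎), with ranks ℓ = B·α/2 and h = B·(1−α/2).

Percentile endpoints at ranks 3 and 37: θ*₍3₎ = 39.96, θ*₍37₎ = 43.03.
Basic interval reflects these around x̄:
  lower = 2 × 41.94 − 43.03 = 40.85
  upper = 2 × 41.94 − 39.96 = 43.92

(40.85, 43.92)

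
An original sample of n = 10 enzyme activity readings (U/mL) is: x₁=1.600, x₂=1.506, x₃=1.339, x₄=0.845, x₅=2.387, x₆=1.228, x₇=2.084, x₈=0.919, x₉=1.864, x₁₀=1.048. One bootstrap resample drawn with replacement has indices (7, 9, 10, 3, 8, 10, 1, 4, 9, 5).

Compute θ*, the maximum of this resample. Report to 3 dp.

θ* = 2.387

Resample values: 2.084, 1.864, 1.048, 1.339, 0.919, 1.048, 1.600, 0.845, 1.864, 2.387.
Maximum = 2.387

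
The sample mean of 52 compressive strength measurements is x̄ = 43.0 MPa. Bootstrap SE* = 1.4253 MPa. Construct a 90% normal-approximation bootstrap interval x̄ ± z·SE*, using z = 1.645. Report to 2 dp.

Margin = 1.645 × 1.4253 = 2.345
Interval: 43.0 ± 2.345

(40.66, 45.34)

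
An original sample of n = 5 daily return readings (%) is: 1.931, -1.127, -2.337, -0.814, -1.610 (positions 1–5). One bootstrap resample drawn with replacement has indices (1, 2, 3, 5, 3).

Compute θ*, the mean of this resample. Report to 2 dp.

θ* = -1.10

Resample values: 1.931, -1.127, -2.337, -1.610, -2.337.
Mean = (1.931 + (-1.127) + (-2.337) + (-1.610) + (-2.337)) / 5 = -5.4800 / 5 = -1.10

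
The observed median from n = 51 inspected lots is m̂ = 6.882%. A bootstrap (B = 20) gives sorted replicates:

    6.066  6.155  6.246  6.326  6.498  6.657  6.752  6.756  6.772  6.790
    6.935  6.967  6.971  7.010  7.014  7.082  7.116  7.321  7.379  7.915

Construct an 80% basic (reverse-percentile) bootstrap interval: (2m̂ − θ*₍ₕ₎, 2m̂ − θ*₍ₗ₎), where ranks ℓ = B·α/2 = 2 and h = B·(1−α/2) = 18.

Percentile endpoints at ranks 2 and 18: θ*₍2₎ = 6.155, θ*₍18₎ = 7.321.
Basic interval reflects these around m̂:
  lower = 2 × 6.882 − 7.321 = 6.443
  upper = 2 × 6.882 − 6.155 = 7.609

(6.443, 7.609)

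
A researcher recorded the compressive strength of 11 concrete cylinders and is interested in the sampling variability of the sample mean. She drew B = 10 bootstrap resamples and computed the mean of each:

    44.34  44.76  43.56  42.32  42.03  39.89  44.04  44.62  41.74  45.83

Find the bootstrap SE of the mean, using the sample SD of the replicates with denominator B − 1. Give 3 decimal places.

SE* = 1.783

Bootstrap SE is the standard deviation of the 10 replicate means.
Mean of replicates: (44.34 + 44.76 + 43.56 + 42.32 + 42.03 + 39.89 + 44.04 + 44.62 + 41.74 + 45.83) / 10 = 433.1300 / 10 = 43.3130
Sum of squared deviations: (+1.0270)² + (+1.4470)² + (+0.2470)² + (−0.9930)² + (−1.2830)² + (−3.4230)² + (+0.7270)² + (+1.3070)² + (−1.5730)² + (+2.5170)² = 28.6050
Variance = 28.6050 / 9 = 3.1783
SE* = √3.1783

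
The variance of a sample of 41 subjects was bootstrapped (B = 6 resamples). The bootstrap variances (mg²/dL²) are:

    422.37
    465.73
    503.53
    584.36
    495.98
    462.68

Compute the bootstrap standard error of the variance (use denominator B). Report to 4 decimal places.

Bootstrap SE is the standard deviation of the 6 replicate variances.
Mean of replicates: (422.37 + 465.73 + 503.53 + 584.36 + 495.98 + 462.68) / 6 = 2934.65000 / 6 = 489.10833
Sum of squared deviations: (−66.73833)² + (−23.37833)² + (+14.42167)² + (+95.25167)² + (+6.87167)² + (−26.42833)² = 15027.09268
Variance = 15027.09268 / 6 = 2504.51545
SE* = √2504.51545

SE* = 50.0451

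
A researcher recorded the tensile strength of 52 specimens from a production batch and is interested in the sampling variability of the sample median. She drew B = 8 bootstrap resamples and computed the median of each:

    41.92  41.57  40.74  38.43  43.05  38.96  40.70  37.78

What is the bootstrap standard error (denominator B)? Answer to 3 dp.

SE* = 1.722

Bootstrap SE is the standard deviation of the 8 replicate medians.
Mean of replicates: (41.92 + 41.57 + 40.74 + 38.43 + 43.05 + 38.96 + 40.70 + 37.78) / 8 = 323.1500 / 8 = 40.3937
Sum of squared deviations: (+1.5263)² + (+1.1763)² + (+0.3463)² + (−1.9637)² + (+2.6562)² + (−1.4337)² + (+0.3063)² + (−2.6137)² = 23.7260
Variance = 23.7260 / 8 = 2.9657
SE* = √2.9657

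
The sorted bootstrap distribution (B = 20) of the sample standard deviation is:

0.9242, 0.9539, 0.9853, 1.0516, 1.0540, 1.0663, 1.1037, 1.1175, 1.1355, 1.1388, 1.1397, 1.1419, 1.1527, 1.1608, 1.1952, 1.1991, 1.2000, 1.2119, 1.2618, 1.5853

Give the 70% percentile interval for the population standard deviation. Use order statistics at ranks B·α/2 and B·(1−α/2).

(0.9853, 1.2000)

α = 0.30; lower rank = 20 × 0.150 = 3; upper rank = 20 × 0.850 = 17.
The 3rd smallest replicate is 0.9853; the 17th is 1.2000.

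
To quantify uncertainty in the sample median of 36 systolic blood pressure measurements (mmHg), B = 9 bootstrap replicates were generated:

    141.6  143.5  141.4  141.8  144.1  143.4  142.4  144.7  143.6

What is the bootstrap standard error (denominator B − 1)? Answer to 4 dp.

SE* = 1.1812

Bootstrap SE is the standard deviation of the 9 replicate medians.
Mean of replicates: (141.6 + 143.5 + 141.4 + 141.8 + 144.1 + 143.4 + 142.4 + 144.7 + 143.6) / 9 = 1286.50000 / 9 = 142.94444
Sum of squared deviations: (−1.34444)² + (+0.55556)² + (−1.54444)² + (−1.14444)² + (+1.15556)² + (+0.45556)² + (−0.54444)² + (+1.75556)² + (+0.65556)² = 11.16222
Variance = 11.16222 / 8 = 1.39528
SE* = √1.39528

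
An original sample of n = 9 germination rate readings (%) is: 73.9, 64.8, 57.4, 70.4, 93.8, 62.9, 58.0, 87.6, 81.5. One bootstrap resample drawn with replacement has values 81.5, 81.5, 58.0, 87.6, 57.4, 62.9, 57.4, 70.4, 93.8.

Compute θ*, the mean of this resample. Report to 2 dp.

θ* = 72.28

Mean = (81.5 + 81.5 + 58.0 + 87.6 + 57.4 + 62.9 + 57.4 + 70.4 + 93.8) / 9 = 650.50 / 9 = 72.28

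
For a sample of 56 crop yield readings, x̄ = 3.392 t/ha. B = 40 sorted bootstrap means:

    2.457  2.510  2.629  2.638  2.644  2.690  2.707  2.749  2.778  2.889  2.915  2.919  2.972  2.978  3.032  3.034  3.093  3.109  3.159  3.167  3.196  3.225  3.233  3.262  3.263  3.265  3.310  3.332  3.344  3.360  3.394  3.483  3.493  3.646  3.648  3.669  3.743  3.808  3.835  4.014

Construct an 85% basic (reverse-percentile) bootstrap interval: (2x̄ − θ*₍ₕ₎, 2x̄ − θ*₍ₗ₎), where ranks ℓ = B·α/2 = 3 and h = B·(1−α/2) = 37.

(3.041, 4.155)

Percentile endpoints at ranks 3 and 37: θ*₍3₎ = 2.629, θ*₍37₎ = 3.743.
Basic interval reflects these around x̄:
  lower = 2 × 3.392 − 3.743 = 3.041
  upper = 2 × 3.392 − 2.629 = 4.155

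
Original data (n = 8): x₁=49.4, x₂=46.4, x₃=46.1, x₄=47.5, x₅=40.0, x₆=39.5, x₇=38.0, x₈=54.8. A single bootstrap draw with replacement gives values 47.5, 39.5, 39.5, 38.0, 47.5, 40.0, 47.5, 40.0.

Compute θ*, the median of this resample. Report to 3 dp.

Sorted: 38.0, 39.5, 39.5, 40.0, 40.0, 47.5, 47.5, 47.5
Median = average of the two middle values = 40.000

θ* = 40.000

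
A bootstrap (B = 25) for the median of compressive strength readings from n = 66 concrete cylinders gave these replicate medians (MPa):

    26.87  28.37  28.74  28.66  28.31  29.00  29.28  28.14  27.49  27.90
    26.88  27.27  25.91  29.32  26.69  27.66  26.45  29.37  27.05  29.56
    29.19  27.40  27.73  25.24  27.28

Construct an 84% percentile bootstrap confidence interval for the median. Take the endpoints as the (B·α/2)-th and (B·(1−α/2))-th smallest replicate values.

(25.91, 29.32)

Sorted replicates: 25.24, 25.91, 26.45, 26.69, 26.87, 26.88, 27.05, 27.27, 27.28, 27.40, 27.49, 27.66, 27.73, 27.90, 28.14, 28.31, 28.37, 28.66, 28.74, 29.00, 29.19, 29.28, 29.32, 29.37, 29.56
α = 0.16; lower rank = 25 × 0.080 = 2; upper rank = 25 × 0.920 = 23.
The 2nd smallest replicate is 25.91; the 23rd is 29.32.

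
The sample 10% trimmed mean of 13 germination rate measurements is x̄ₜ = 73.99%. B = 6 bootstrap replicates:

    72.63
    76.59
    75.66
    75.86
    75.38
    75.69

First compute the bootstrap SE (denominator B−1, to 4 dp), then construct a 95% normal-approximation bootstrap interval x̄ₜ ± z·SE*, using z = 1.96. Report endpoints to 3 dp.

Mean of replicates = 75.3017; sum of squared deviations = 9.3947; SE* = √(9.3947/5) = 1.3707
Margin = 1.96 × 1.3707 = 2.6866
Interval: 73.99 ± 2.6866

(71.303, 76.677)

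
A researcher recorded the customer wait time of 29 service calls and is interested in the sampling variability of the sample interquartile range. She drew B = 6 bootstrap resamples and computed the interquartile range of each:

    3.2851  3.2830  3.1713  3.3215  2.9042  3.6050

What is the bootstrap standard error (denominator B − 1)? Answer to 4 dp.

SE* = 0.2273

Bootstrap SE is the standard deviation of the 6 replicate interquartile ranges.
Mean of replicates: (3.2851 + 3.2830 + 3.1713 + 3.3215 + 2.9042 + 3.6050) / 6 = 19.57010 / 6 = 3.26168
Sum of squared deviations: (+0.02342)² + (+0.02132)² + (−0.09038)² + (+0.05982)² + (−0.35748)² + (+0.34332)² = 0.25841
Variance = 0.25841 / 5 = 0.05168
SE* = √0.05168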